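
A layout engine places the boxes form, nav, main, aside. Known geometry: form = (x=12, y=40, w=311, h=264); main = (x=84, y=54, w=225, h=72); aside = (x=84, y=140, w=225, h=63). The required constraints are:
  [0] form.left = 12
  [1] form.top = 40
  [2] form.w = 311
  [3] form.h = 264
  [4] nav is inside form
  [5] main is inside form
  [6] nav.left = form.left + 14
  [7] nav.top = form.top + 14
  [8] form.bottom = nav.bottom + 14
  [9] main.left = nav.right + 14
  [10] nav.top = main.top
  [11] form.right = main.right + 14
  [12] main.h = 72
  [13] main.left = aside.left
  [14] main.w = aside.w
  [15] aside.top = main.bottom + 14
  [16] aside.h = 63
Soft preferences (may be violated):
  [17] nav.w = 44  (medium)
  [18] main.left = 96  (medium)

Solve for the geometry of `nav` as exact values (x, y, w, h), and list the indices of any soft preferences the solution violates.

nav = (x=26, y=54, w=44, h=236)
violated soft preferences: 18

1. nav.x = 26  [nav.left = form.left + 14]
2. nav.y = 54  [nav.top = form.top + 14]
3. nav.h = 236  [form.bottom = nav.bottom + 14]
4. nav.w = 44  [main.left = nav.right + 14]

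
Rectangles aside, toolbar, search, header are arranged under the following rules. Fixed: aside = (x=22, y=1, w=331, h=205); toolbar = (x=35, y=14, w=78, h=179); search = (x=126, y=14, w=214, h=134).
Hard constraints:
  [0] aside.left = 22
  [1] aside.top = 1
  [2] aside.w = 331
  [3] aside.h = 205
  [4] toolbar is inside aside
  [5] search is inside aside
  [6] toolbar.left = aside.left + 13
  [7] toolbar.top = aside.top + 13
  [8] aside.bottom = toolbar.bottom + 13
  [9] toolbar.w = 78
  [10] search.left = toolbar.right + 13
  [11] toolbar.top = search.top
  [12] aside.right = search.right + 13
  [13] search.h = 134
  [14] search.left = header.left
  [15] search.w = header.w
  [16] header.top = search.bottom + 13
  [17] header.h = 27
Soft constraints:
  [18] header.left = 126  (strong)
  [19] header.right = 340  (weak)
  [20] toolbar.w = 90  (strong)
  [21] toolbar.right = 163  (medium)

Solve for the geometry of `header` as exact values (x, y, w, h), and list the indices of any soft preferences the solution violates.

1. header.x = 126  [search.left = header.left]
2. header.w = 214  [search.w = header.w]
3. header.y = 161  [header.top = search.bottom + 13]
4. header.h = 27  [header.h = 27]

header = (x=126, y=161, w=214, h=27)
violated soft preferences: 20, 21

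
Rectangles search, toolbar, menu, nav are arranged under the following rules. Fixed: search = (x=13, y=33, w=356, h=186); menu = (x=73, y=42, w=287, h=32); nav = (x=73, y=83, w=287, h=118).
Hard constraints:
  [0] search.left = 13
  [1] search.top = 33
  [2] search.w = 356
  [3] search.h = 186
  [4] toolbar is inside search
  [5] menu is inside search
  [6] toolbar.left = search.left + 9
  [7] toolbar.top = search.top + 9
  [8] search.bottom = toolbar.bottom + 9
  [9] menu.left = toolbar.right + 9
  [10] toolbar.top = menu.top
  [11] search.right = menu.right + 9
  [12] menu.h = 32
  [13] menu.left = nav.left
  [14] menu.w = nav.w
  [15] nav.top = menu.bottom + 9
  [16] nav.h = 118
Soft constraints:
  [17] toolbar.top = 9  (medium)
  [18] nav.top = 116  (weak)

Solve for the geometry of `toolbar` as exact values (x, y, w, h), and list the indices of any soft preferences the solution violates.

1. toolbar.x = 22  [toolbar.left = search.left + 9]
2. toolbar.y = 42  [toolbar.top = search.top + 9]
3. toolbar.h = 168  [search.bottom = toolbar.bottom + 9]
4. toolbar.w = 42  [menu.left = toolbar.right + 9]

toolbar = (x=22, y=42, w=42, h=168)
violated soft preferences: 17, 18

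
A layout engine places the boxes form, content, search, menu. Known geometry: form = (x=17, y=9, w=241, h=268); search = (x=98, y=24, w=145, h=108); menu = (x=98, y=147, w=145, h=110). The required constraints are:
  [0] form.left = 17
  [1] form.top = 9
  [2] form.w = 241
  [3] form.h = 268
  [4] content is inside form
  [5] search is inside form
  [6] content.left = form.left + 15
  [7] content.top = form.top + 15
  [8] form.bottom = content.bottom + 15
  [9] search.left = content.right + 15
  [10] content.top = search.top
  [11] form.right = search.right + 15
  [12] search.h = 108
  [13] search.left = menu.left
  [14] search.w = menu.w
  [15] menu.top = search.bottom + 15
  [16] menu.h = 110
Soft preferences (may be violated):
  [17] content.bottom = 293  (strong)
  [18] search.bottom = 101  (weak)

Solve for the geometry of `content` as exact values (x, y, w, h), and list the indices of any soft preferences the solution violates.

1. content.x = 32  [content.left = form.left + 15]
2. content.y = 24  [content.top = form.top + 15]
3. content.h = 238  [form.bottom = content.bottom + 15]
4. content.w = 51  [search.left = content.right + 15]

content = (x=32, y=24, w=51, h=238)
violated soft preferences: 17, 18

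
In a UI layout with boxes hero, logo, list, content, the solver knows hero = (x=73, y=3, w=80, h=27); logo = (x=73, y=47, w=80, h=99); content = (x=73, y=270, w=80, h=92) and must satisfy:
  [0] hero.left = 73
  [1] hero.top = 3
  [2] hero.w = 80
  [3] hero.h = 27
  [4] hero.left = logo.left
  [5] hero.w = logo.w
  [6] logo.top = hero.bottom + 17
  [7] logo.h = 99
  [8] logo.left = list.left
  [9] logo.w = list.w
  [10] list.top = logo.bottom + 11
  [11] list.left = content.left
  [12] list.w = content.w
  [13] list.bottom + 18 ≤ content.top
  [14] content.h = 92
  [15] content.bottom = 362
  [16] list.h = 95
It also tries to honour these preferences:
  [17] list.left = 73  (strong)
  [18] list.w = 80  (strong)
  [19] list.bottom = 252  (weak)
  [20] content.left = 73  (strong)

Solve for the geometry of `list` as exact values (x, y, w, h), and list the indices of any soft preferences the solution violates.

1. list.x = 73  [logo.left = list.left]
2. list.w = 80  [logo.w = list.w]
3. list.y = 157  [list.top = logo.bottom + 11]
4. list.h = 95  [list.h = 95]

list = (x=73, y=157, w=80, h=95)
violated soft preferences: none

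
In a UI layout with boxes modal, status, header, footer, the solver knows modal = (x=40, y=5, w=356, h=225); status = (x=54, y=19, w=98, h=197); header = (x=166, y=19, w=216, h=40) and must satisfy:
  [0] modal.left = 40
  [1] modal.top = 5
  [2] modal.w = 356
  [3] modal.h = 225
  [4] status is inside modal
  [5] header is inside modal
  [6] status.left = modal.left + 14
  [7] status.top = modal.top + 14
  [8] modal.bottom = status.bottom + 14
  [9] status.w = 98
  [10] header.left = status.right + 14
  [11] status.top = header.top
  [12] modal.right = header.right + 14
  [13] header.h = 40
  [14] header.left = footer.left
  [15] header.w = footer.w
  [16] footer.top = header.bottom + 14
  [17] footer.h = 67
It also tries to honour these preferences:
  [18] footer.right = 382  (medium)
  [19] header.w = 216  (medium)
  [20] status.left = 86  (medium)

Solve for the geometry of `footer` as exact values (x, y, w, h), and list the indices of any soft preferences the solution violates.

1. footer.x = 166  [header.left = footer.left]
2. footer.w = 216  [header.w = footer.w]
3. footer.y = 73  [footer.top = header.bottom + 14]
4. footer.h = 67  [footer.h = 67]

footer = (x=166, y=73, w=216, h=67)
violated soft preferences: 20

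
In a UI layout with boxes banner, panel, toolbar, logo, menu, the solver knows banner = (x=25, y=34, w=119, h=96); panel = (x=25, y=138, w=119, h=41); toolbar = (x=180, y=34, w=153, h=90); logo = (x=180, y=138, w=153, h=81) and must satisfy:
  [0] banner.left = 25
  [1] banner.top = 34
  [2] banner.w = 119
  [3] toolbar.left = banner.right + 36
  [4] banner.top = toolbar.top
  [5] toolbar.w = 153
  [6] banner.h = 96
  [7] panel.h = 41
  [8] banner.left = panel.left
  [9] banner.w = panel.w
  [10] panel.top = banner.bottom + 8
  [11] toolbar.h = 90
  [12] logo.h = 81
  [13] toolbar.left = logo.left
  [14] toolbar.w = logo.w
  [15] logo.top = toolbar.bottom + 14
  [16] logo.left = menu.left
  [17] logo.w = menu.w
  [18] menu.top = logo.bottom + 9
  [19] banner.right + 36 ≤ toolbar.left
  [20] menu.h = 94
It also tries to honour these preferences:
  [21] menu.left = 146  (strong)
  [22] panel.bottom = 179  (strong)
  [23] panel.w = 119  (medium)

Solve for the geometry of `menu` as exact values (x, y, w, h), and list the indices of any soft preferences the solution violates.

1. menu.x = 180  [logo.left = menu.left]
2. menu.w = 153  [logo.w = menu.w]
3. menu.y = 228  [menu.top = logo.bottom + 9]
4. menu.h = 94  [menu.h = 94]

menu = (x=180, y=228, w=153, h=94)
violated soft preferences: 21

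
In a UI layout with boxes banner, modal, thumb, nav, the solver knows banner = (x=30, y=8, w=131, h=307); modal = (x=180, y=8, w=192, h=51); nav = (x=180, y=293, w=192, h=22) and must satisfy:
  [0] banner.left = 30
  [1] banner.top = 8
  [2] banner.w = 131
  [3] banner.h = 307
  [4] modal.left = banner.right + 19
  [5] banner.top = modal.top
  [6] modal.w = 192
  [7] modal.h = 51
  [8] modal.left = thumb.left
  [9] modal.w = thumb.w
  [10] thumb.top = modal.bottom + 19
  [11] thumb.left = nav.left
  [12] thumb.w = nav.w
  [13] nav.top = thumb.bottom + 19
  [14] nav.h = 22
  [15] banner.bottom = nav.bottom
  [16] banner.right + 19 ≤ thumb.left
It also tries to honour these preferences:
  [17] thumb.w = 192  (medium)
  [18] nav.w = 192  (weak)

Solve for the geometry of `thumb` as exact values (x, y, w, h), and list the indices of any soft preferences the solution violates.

1. thumb.x = 180  [modal.left = thumb.left]
2. thumb.w = 192  [modal.w = thumb.w]
3. thumb.y = 78  [thumb.top = modal.bottom + 19]
4. thumb.h = 196  [nav.top = thumb.bottom + 19]

thumb = (x=180, y=78, w=192, h=196)
violated soft preferences: none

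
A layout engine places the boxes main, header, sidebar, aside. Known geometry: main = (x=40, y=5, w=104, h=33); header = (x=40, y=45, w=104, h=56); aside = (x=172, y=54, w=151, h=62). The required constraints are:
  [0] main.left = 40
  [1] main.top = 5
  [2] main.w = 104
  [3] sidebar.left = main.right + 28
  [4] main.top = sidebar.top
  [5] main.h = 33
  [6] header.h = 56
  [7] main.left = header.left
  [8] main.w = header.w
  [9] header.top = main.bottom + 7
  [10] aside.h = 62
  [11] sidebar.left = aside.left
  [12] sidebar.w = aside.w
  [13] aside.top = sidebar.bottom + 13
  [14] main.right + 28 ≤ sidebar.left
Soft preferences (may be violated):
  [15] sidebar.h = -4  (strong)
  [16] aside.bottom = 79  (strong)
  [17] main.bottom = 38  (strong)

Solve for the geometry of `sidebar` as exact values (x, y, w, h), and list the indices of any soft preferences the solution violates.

1. sidebar.x = 172  [sidebar.left = main.right + 28]
2. sidebar.y = 5  [main.top = sidebar.top]
3. sidebar.w = 151  [sidebar.w = aside.w]
4. sidebar.h = 36  [aside.top = sidebar.bottom + 13]

sidebar = (x=172, y=5, w=151, h=36)
violated soft preferences: 15, 16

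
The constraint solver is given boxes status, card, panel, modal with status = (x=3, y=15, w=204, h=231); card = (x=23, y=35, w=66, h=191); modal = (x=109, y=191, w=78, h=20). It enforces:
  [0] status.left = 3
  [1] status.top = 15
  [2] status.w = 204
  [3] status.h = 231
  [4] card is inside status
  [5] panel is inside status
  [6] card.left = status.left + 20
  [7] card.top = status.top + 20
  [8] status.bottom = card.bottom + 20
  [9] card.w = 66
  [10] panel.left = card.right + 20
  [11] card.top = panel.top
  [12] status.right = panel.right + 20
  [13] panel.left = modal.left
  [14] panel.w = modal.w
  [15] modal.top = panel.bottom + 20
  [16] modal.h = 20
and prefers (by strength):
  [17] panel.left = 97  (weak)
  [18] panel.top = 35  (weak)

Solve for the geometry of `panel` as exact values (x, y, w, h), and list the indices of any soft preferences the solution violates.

panel = (x=109, y=35, w=78, h=136)
violated soft preferences: 17

1. panel.x = 109  [panel.left = card.right + 20]
2. panel.y = 35  [card.top = panel.top]
3. panel.w = 78  [status.right = panel.right + 20]
4. panel.h = 136  [modal.top = panel.bottom + 20]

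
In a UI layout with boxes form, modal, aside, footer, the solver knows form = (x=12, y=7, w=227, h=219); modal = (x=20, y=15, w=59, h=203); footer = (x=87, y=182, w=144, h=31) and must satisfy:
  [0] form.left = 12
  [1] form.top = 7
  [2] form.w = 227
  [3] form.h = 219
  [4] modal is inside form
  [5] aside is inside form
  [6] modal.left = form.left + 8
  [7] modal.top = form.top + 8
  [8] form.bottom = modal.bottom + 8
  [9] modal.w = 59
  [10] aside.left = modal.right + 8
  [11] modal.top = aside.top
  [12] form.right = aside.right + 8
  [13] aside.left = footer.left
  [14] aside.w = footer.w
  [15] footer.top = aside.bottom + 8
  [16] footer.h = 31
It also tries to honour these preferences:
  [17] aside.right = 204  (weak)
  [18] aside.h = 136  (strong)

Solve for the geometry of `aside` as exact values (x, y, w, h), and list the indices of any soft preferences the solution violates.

aside = (x=87, y=15, w=144, h=159)
violated soft preferences: 17, 18

1. aside.x = 87  [aside.left = modal.right + 8]
2. aside.y = 15  [modal.top = aside.top]
3. aside.w = 144  [form.right = aside.right + 8]
4. aside.h = 159  [footer.top = aside.bottom + 8]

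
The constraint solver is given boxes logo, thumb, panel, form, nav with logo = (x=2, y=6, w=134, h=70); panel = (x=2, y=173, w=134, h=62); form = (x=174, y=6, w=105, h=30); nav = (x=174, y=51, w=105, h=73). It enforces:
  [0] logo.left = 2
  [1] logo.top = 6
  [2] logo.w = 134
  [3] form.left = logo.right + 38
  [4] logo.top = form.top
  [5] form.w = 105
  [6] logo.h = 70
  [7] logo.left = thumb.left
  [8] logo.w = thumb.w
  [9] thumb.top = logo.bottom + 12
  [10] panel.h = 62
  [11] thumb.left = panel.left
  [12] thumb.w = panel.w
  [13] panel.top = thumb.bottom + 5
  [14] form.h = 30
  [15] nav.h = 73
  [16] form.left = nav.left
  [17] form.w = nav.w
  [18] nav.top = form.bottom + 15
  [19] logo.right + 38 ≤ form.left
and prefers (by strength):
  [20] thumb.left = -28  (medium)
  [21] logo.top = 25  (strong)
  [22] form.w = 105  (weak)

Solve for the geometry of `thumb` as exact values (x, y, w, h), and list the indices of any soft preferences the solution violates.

thumb = (x=2, y=88, w=134, h=80)
violated soft preferences: 20, 21

1. thumb.x = 2  [logo.left = thumb.left]
2. thumb.w = 134  [logo.w = thumb.w]
3. thumb.y = 88  [thumb.top = logo.bottom + 12]
4. thumb.h = 80  [panel.top = thumb.bottom + 5]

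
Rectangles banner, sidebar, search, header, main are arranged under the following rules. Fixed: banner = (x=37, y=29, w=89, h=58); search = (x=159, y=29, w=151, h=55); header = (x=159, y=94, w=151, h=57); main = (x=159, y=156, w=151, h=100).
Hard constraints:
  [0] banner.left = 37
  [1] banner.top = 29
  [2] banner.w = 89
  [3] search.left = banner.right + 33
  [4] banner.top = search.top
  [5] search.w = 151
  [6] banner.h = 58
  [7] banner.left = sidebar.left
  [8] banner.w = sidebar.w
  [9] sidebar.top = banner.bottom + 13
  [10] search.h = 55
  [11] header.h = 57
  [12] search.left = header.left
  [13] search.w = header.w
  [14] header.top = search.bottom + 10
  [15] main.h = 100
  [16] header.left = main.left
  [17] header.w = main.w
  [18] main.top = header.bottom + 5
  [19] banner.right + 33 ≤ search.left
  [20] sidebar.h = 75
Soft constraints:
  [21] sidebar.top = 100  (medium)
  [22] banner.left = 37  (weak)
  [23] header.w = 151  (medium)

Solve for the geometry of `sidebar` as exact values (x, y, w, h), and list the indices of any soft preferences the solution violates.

1. sidebar.x = 37  [banner.left = sidebar.left]
2. sidebar.w = 89  [banner.w = sidebar.w]
3. sidebar.y = 100  [sidebar.top = banner.bottom + 13]
4. sidebar.h = 75  [sidebar.h = 75]

sidebar = (x=37, y=100, w=89, h=75)
violated soft preferences: none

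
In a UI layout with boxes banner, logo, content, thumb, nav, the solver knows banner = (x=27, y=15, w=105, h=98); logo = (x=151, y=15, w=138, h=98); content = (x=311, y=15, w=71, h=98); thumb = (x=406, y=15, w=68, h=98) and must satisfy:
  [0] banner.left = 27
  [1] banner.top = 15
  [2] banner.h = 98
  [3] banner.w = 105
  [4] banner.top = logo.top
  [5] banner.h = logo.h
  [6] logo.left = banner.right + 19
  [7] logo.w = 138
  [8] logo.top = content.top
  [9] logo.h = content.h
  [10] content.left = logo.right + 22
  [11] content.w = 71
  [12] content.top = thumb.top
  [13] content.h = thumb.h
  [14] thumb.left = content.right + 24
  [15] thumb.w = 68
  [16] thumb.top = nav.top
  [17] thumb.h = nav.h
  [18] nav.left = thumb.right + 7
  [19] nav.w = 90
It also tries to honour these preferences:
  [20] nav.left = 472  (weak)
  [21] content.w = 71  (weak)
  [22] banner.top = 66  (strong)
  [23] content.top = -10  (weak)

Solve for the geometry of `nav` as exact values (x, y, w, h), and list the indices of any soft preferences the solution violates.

1. nav.y = 15  [thumb.top = nav.top]
2. nav.h = 98  [thumb.h = nav.h]
3. nav.x = 481  [nav.left = thumb.right + 7]
4. nav.w = 90  [nav.w = 90]

nav = (x=481, y=15, w=90, h=98)
violated soft preferences: 20, 22, 23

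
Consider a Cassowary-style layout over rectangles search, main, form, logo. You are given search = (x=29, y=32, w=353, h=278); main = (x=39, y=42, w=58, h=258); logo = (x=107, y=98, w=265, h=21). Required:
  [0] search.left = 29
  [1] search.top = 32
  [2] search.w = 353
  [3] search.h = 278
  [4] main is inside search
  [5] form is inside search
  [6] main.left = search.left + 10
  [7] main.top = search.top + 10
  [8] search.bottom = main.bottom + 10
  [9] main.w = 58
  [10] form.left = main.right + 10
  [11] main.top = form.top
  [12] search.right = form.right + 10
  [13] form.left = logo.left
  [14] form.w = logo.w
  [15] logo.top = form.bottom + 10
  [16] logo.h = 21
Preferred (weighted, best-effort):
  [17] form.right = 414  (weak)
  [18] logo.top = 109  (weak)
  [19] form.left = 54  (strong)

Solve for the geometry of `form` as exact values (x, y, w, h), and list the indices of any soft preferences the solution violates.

1. form.x = 107  [form.left = main.right + 10]
2. form.y = 42  [main.top = form.top]
3. form.w = 265  [search.right = form.right + 10]
4. form.h = 46  [logo.top = form.bottom + 10]

form = (x=107, y=42, w=265, h=46)
violated soft preferences: 17, 18, 19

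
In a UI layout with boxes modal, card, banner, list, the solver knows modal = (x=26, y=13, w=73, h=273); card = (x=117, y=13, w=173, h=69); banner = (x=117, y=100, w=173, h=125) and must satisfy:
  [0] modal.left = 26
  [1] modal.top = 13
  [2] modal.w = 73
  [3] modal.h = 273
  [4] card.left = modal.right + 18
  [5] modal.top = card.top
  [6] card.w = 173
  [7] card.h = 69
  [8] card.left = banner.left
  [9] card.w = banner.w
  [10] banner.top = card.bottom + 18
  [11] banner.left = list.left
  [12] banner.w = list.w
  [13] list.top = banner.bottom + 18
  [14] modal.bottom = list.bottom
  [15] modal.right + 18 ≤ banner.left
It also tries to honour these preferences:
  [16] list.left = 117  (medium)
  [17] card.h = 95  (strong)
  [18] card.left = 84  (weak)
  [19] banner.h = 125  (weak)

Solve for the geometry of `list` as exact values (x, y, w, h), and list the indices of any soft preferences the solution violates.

list = (x=117, y=243, w=173, h=43)
violated soft preferences: 17, 18

1. list.x = 117  [banner.left = list.left]
2. list.w = 173  [banner.w = list.w]
3. list.y = 243  [list.top = banner.bottom + 18]
4. list.h = 43  [modal.bottom = list.bottom]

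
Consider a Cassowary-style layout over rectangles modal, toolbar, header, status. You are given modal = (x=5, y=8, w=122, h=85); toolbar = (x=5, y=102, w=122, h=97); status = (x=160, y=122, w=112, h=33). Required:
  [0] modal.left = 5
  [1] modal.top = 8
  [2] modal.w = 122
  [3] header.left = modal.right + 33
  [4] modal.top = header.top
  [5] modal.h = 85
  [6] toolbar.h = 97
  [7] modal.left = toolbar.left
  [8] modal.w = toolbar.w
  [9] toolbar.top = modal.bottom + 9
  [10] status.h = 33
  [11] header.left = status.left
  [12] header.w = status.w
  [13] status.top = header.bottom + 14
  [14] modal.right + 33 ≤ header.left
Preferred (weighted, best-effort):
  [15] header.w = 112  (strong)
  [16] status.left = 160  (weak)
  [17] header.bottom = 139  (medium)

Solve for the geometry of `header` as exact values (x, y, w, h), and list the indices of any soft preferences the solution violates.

1. header.x = 160  [header.left = modal.right + 33]
2. header.y = 8  [modal.top = header.top]
3. header.w = 112  [header.w = status.w]
4. header.h = 100  [status.top = header.bottom + 14]

header = (x=160, y=8, w=112, h=100)
violated soft preferences: 17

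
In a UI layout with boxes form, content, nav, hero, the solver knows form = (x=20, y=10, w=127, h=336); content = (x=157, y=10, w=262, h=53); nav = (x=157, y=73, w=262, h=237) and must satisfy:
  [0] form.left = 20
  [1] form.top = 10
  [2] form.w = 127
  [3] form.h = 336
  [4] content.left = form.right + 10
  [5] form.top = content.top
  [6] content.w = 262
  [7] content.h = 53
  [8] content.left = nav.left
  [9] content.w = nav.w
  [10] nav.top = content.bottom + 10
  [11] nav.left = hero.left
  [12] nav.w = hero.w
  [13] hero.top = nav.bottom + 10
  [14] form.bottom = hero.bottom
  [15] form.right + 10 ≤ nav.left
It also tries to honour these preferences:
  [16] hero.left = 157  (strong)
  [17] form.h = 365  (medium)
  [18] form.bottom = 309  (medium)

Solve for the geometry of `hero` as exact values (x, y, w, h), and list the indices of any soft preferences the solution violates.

hero = (x=157, y=320, w=262, h=26)
violated soft preferences: 17, 18

1. hero.x = 157  [nav.left = hero.left]
2. hero.w = 262  [nav.w = hero.w]
3. hero.y = 320  [hero.top = nav.bottom + 10]
4. hero.h = 26  [form.bottom = hero.bottom]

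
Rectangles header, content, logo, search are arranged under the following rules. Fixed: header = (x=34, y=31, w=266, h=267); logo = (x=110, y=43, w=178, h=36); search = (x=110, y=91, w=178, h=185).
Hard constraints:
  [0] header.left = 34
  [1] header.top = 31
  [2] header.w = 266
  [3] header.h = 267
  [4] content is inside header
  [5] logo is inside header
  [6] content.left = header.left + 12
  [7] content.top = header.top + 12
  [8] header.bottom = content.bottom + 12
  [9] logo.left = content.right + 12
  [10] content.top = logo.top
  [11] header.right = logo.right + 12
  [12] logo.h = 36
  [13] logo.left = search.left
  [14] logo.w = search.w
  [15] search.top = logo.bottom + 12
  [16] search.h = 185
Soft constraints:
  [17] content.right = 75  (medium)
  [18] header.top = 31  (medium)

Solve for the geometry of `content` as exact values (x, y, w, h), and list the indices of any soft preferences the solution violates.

1. content.x = 46  [content.left = header.left + 12]
2. content.y = 43  [content.top = header.top + 12]
3. content.h = 243  [header.bottom = content.bottom + 12]
4. content.w = 52  [logo.left = content.right + 12]

content = (x=46, y=43, w=52, h=243)
violated soft preferences: 17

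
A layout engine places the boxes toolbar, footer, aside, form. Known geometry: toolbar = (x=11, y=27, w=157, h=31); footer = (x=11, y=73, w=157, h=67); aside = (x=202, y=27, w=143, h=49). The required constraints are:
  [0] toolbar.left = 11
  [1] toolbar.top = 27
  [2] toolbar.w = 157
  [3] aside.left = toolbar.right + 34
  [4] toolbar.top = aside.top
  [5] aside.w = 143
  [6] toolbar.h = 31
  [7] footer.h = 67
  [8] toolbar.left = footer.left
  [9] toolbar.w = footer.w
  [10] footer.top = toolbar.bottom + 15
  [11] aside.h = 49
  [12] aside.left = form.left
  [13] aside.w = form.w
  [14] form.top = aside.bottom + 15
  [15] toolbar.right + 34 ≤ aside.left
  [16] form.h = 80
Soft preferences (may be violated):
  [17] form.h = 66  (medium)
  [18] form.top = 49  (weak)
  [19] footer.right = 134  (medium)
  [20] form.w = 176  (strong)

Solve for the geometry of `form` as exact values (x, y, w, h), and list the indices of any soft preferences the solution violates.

form = (x=202, y=91, w=143, h=80)
violated soft preferences: 17, 18, 19, 20

1. form.x = 202  [aside.left = form.left]
2. form.w = 143  [aside.w = form.w]
3. form.y = 91  [form.top = aside.bottom + 15]
4. form.h = 80  [form.h = 80]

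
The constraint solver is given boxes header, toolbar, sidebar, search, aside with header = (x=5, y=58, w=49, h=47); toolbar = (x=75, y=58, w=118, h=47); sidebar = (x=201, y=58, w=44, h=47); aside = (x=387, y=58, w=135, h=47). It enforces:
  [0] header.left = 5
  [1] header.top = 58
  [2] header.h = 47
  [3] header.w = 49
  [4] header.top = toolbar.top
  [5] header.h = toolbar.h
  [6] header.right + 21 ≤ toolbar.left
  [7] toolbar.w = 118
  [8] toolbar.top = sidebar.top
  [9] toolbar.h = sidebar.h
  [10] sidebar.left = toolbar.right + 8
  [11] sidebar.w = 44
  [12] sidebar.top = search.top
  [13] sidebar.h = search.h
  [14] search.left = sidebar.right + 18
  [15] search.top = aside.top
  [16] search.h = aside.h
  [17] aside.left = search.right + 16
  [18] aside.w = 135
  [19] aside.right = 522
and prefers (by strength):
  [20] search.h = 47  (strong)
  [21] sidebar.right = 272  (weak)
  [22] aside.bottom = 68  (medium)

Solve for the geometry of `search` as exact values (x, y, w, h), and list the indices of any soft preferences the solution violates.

search = (x=263, y=58, w=108, h=47)
violated soft preferences: 21, 22

1. search.y = 58  [sidebar.top = search.top]
2. search.h = 47  [sidebar.h = search.h]
3. search.x = 263  [search.left = sidebar.right + 18]
4. search.w = 108  [aside.left = search.right + 16]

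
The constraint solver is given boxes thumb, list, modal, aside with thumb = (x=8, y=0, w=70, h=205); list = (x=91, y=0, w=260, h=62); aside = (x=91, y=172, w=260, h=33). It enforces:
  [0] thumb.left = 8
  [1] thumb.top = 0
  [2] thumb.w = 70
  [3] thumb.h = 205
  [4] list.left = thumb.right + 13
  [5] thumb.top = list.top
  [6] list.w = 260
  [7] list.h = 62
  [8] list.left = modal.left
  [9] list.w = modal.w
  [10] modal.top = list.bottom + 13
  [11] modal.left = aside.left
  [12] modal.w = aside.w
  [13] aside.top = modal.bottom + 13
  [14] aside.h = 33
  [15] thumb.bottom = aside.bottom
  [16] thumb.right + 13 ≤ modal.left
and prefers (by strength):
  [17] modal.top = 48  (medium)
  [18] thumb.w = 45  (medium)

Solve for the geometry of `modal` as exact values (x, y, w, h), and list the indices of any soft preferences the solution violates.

1. modal.x = 91  [list.left = modal.left]
2. modal.w = 260  [list.w = modal.w]
3. modal.y = 75  [modal.top = list.bottom + 13]
4. modal.h = 84  [aside.top = modal.bottom + 13]

modal = (x=91, y=75, w=260, h=84)
violated soft preferences: 17, 18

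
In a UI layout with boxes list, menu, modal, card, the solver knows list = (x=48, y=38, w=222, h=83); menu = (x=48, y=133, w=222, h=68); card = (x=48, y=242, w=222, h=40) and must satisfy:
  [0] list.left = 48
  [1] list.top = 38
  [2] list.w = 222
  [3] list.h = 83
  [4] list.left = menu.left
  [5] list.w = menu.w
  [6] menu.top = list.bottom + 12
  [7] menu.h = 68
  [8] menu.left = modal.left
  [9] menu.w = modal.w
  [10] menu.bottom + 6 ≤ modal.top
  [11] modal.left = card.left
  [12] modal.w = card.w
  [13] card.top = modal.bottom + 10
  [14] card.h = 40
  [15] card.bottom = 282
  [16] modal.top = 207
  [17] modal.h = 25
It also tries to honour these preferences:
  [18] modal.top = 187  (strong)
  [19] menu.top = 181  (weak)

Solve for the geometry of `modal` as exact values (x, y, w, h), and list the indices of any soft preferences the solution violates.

1. modal.x = 48  [menu.left = modal.left]
2. modal.w = 222  [menu.w = modal.w]
3. modal.y = 207  [modal.top = 207]
4. modal.h = 25  [modal.h = 25]

modal = (x=48, y=207, w=222, h=25)
violated soft preferences: 18, 19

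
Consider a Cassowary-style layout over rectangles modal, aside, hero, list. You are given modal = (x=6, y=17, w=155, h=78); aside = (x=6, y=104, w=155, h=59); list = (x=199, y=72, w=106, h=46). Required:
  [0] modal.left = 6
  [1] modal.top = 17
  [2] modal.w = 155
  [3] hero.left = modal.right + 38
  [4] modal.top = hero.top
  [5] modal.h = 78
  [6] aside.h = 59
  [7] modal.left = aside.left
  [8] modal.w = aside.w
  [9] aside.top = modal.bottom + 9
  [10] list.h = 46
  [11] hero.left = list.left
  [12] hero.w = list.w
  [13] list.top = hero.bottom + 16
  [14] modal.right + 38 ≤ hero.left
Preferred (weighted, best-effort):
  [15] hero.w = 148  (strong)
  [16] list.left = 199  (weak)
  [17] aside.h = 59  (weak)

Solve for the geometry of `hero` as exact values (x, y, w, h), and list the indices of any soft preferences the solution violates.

hero = (x=199, y=17, w=106, h=39)
violated soft preferences: 15

1. hero.x = 199  [hero.left = modal.right + 38]
2. hero.y = 17  [modal.top = hero.top]
3. hero.w = 106  [hero.w = list.w]
4. hero.h = 39  [list.top = hero.bottom + 16]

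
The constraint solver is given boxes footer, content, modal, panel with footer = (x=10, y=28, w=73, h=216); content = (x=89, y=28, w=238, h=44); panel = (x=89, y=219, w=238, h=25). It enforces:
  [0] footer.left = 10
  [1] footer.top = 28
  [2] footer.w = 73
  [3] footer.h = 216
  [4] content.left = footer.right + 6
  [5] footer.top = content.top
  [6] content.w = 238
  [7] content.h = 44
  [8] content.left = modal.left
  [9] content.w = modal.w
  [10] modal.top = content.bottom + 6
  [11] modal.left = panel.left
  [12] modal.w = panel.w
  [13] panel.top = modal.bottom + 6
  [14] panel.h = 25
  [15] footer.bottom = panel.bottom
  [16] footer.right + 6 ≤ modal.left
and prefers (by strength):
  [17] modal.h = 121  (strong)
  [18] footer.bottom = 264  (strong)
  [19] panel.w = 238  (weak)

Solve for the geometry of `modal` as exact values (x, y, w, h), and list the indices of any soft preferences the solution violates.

1. modal.x = 89  [content.left = modal.left]
2. modal.w = 238  [content.w = modal.w]
3. modal.y = 78  [modal.top = content.bottom + 6]
4. modal.h = 135  [panel.top = modal.bottom + 6]

modal = (x=89, y=78, w=238, h=135)
violated soft preferences: 17, 18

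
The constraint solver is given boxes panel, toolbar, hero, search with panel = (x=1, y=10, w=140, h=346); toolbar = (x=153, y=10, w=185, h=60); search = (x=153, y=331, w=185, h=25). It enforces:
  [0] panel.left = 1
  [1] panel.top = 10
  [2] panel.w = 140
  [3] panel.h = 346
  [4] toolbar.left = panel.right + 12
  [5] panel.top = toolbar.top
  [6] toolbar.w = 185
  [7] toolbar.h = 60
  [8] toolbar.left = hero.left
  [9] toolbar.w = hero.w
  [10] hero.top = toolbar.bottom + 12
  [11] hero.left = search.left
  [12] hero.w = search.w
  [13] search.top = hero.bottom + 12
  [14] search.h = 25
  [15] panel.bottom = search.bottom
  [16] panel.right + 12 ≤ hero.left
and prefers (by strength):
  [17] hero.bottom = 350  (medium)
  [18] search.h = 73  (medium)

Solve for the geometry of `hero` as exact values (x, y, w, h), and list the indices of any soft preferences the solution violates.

hero = (x=153, y=82, w=185, h=237)
violated soft preferences: 17, 18

1. hero.x = 153  [toolbar.left = hero.left]
2. hero.w = 185  [toolbar.w = hero.w]
3. hero.y = 82  [hero.top = toolbar.bottom + 12]
4. hero.h = 237  [search.top = hero.bottom + 12]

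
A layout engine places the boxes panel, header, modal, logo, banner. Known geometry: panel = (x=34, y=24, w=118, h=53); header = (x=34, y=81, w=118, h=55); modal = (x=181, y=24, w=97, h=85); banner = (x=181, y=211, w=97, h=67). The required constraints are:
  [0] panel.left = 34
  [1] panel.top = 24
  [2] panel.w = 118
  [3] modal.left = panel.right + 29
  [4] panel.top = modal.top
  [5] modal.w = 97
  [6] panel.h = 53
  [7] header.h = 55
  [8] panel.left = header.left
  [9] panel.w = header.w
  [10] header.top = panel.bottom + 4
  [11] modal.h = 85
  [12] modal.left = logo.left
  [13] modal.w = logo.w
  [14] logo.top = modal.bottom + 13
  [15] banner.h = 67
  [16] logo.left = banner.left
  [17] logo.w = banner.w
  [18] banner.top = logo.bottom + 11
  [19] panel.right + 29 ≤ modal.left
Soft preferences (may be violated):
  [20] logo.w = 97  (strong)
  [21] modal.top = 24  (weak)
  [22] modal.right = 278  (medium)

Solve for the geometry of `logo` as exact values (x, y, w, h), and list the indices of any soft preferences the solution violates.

logo = (x=181, y=122, w=97, h=78)
violated soft preferences: none

1. logo.x = 181  [modal.left = logo.left]
2. logo.w = 97  [modal.w = logo.w]
3. logo.y = 122  [logo.top = modal.bottom + 13]
4. logo.h = 78  [banner.top = logo.bottom + 11]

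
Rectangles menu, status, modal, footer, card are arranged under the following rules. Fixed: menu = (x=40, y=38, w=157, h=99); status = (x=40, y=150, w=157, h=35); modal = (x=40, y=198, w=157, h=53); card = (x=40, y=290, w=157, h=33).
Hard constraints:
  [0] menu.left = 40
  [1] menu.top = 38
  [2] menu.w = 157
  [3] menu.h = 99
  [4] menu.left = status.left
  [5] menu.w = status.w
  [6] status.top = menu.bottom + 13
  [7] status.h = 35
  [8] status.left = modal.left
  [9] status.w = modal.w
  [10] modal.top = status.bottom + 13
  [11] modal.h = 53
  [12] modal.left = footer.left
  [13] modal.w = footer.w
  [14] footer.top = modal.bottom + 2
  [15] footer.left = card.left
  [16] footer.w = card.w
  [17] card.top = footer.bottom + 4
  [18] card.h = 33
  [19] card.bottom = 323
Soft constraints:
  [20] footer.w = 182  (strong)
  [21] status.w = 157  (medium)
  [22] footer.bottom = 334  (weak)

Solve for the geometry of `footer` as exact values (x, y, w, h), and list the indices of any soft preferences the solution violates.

1. footer.x = 40  [modal.left = footer.left]
2. footer.w = 157  [modal.w = footer.w]
3. footer.y = 253  [footer.top = modal.bottom + 2]
4. footer.h = 33  [card.top = footer.bottom + 4]

footer = (x=40, y=253, w=157, h=33)
violated soft preferences: 20, 22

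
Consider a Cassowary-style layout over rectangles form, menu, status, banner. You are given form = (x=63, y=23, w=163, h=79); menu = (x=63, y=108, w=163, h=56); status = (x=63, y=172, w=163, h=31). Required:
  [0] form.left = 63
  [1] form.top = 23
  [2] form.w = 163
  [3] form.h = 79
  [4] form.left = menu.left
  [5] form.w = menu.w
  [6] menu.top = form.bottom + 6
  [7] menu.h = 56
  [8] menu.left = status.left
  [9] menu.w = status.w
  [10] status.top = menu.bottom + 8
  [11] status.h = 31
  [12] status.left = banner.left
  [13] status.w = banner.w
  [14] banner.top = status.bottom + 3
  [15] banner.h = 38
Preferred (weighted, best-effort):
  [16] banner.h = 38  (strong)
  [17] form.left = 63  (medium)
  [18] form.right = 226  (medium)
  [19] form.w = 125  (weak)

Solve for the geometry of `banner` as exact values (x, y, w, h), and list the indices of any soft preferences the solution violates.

banner = (x=63, y=206, w=163, h=38)
violated soft preferences: 19

1. banner.x = 63  [status.left = banner.left]
2. banner.w = 163  [status.w = banner.w]
3. banner.y = 206  [banner.top = status.bottom + 3]
4. banner.h = 38  [banner.h = 38]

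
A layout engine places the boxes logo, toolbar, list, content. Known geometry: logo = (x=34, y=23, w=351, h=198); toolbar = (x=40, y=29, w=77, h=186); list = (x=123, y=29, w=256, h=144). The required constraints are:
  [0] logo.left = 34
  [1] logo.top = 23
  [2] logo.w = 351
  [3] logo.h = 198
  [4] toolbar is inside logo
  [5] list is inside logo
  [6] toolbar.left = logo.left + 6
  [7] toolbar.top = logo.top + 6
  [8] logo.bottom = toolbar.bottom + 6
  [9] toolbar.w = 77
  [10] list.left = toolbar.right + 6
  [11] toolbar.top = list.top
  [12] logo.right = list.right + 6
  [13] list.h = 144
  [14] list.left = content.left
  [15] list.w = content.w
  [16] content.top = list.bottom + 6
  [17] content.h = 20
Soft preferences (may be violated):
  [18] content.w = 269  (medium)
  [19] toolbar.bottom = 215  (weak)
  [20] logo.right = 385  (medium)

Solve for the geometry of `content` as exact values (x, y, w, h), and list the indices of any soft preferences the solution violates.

1. content.x = 123  [list.left = content.left]
2. content.w = 256  [list.w = content.w]
3. content.y = 179  [content.top = list.bottom + 6]
4. content.h = 20  [content.h = 20]

content = (x=123, y=179, w=256, h=20)
violated soft preferences: 18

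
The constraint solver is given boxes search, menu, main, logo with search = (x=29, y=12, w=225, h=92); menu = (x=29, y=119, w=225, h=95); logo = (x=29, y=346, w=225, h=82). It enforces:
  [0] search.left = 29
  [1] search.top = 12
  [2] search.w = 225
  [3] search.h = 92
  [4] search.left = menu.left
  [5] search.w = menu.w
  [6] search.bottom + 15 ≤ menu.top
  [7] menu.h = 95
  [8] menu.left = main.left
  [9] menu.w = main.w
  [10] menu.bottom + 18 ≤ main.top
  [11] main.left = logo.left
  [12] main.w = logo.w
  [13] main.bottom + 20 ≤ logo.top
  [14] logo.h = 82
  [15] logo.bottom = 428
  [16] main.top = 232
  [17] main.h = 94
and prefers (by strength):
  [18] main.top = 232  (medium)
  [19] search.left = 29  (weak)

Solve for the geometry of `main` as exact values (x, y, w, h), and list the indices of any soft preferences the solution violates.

main = (x=29, y=232, w=225, h=94)
violated soft preferences: none

1. main.x = 29  [menu.left = main.left]
2. main.w = 225  [menu.w = main.w]
3. main.y = 232  [main.top = 232]
4. main.h = 94  [main.h = 94]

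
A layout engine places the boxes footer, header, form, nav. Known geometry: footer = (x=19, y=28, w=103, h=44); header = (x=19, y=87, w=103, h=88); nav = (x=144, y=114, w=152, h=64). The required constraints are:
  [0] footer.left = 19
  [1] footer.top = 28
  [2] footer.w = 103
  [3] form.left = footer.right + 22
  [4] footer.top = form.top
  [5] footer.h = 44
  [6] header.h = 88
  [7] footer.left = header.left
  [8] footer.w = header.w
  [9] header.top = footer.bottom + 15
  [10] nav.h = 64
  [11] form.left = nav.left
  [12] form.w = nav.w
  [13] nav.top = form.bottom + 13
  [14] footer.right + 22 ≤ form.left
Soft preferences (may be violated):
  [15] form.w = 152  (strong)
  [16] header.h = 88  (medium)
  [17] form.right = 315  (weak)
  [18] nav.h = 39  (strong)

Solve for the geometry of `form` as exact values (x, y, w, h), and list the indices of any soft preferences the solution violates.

form = (x=144, y=28, w=152, h=73)
violated soft preferences: 17, 18

1. form.x = 144  [form.left = footer.right + 22]
2. form.y = 28  [footer.top = form.top]
3. form.w = 152  [form.w = nav.w]
4. form.h = 73  [nav.top = form.bottom + 13]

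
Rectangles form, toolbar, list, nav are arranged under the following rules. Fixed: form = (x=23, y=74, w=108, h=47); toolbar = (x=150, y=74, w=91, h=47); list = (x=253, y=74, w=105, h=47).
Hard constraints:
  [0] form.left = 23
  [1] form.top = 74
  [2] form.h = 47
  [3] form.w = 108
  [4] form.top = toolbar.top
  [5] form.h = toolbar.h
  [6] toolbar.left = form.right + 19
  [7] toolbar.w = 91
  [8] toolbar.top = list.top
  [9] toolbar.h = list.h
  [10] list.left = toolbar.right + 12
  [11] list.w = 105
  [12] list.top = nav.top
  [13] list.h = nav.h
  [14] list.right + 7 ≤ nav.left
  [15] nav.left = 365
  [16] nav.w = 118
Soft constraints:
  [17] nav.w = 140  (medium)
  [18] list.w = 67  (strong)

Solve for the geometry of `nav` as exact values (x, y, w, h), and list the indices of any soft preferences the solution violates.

1. nav.y = 74  [list.top = nav.top]
2. nav.h = 47  [list.h = nav.h]
3. nav.x = 365  [nav.left = 365]
4. nav.w = 118  [nav.w = 118]

nav = (x=365, y=74, w=118, h=47)
violated soft preferences: 17, 18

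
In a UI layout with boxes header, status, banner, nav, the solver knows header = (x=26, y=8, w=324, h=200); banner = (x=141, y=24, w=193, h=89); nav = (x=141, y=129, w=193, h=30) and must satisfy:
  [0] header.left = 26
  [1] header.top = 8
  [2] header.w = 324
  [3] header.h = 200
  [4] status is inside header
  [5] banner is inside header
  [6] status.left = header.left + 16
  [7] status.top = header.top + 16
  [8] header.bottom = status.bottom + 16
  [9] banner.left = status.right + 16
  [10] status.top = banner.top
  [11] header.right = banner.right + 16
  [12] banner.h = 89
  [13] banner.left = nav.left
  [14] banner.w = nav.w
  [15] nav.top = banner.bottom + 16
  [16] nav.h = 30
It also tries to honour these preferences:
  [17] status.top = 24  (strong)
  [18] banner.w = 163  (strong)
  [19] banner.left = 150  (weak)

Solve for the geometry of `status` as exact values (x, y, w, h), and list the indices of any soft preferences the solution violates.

1. status.x = 42  [status.left = header.left + 16]
2. status.y = 24  [status.top = header.top + 16]
3. status.h = 168  [header.bottom = status.bottom + 16]
4. status.w = 83  [banner.left = status.right + 16]

status = (x=42, y=24, w=83, h=168)
violated soft preferences: 18, 19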